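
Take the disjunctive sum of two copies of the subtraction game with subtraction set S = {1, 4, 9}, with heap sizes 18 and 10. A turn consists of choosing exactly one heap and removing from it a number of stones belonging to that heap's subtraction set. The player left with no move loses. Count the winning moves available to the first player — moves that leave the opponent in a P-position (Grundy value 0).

3

All heaps use S = {1, 4, 9}:
n :  0  1  2  3  4  5  6  7  8  9 10 11 12 13 14 15 16 17 18
G :  0  1  0  1  2  0  1  0  1  2  0  1  0  1  2  0  1  0  1
Heap A: G(18) = 1.
Heap B: G(10) = 0.
Combined Grundy value = 1 ⊕ 0 = 1.
A winning move leaves total XOR = 0, i.e. changes one component's Grundy value g to g ⊕ X where X is the current total.
Heap A: need g' = 1⊕1 = 0. Options: 18−1→G=0, 18−4→G=2, 18−9→G=2. Hits: 1.
Heap B: need g' = 0⊕1 = 1. Options: 10−1→G=2, 10−4→G=1, 10−9→G=1. Hits: 2.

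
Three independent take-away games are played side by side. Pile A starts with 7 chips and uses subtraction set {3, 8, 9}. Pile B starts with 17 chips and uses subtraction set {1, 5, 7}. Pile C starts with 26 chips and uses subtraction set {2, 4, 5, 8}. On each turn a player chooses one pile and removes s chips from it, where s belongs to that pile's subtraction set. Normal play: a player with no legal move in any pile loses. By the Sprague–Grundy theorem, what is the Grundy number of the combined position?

3

Pile A, S = {3, 8, 9}:
G(0) = 0
G(1) = mex{} = 0
G(2) = mex{} = 0
G(3) = mex{0} = 1
G(4) = mex{0} = 1
G(5) = mex{0} = 1
G(6) = mex{1} = 0
G(7) = mex{1} = 0
G_A(7) = 0.
Pile B, S = {1, 5, 7}:
G(0) = 0
G(1) = mex{0} = 1
G(2) = mex{1} = 0
G(3) = mex{0} = 1
G(4) = mex{1} = 0
G(5) = mex{0,0} = 1
G(6) = mex{1,1} = 0
G(7) = mex{0,0,0} = 1
G(8) = mex{1,1,1} = 0
G(9) = mex{0,0,0} = 1
G(10) = mex{1,1,1} = 0
G(11) = mex{0,0,0} = 1
G(12) = mex{1,1,1} = 0
G(13) = mex{0,0,0} = 1
G(14) = mex{1,1,1} = 0
G(15) = mex{0,0,0} = 1
G(16) = mex{1,1,1} = 0
G(17) = mex{0,0,0} = 1
G_B(17) = 1.
Pile C, S = {2, 4, 5, 8}:
n :  0  1  2  3  4  5  6  7  8  9 10 11 12 13 14 15 16 17 18 19 20 21 22 23 24 25 26
G :  0  0  1  1  2  2  3  0  4  1  0  2  1  0  2  1  0  2  1  0  2  1  0  2  1  0  2
G_C(26) = 2.
Combined Grundy value = 0 ⊕ 1 ⊕ 2 = 3.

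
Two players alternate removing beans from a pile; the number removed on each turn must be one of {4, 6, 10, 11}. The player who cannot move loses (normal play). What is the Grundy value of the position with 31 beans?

0

n :  0  1  2  3  4  5  6  7  8  9 10 11 12 13 14 15 16 17 18 19 20 21 22 23 24 25 26 27 28 29 30 31
G :  0  0  0  0  1  1  1  1  2  2  2  2  3  3  3  0  0  0  0  1  1  1  1  2  2  2  2  3  3  3  0  0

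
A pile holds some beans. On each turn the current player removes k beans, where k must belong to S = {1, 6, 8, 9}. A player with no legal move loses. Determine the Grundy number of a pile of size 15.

G(0) = 0
G(1) = mex{0} = 1
G(2) = mex{1} = 0
G(3) = mex{0} = 1
G(4) = mex{1} = 0
G(5) = mex{0} = 1
G(6) = mex{1,0} = 2
G(7) = mex{2,1} = 0
G(8) = mex{0,0,0} = 1
G(9) = mex{1,1,1,0} = 2
G(10) = mex{2,0,0,1} = 3
G(11) = mex{3,1,1,0} = 2
G(12) = mex{2,2,0,1} = 3
G(13) = mex{3,0,1,0} = 2
G(14) = mex{2,1,2,1} = 0
G(15) = mex{0,2,0,2} = 1

1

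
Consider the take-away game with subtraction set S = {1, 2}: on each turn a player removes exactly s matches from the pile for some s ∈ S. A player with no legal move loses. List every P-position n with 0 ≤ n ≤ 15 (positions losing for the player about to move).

n :  0  1  2  3  4  5  6  7  8  9 10 11 12 13 14 15
G :  0  1  2  0  1  2  0  1  2  0  1  2  0  1  2  0
P-positions are exactly the n with G(n) = 0.

0, 3, 6, 9, 12, 15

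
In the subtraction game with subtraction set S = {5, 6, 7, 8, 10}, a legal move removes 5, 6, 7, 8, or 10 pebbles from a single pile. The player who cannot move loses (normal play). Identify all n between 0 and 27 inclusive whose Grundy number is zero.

0, 1, 2, 3, 4, 15, 16, 17, 18, 19

G(0) = 0
G(1) = mex{} = 0
G(2) = mex{} = 0
G(3) = mex{} = 0
G(4) = mex{} = 0
G(5) = mex{0} = 1
G(6) = mex{0,0} = 1
G(7) = mex{0,0,0} = 1
G(8) = mex{0,0,0,0} = 1
G(9) = mex{0,0,0,0} = 1
G(10) = mex{1,0,0,0,0} = 2
G(11) = mex{1,1,0,0,0} = 2
G(12) = mex{1,1,1,0,0} = 2
G(13) = mex{1,1,1,1,0} = 2
G(14) = mex{1,1,1,1,0} = 2
G(15) = mex{2,1,1,1,1} = 0
G(16) = mex{2,2,1,1,1} = 0
G(17) = mex{2,2,2,1,1} = 0
G(18) = mex{2,2,2,2,1} = 0
G(19) = mex{2,2,2,2,1} = 0
G(20) = mex{0,2,2,2,2} = 1
G(21) = mex{0,0,2,2,2} = 1
G(22) = mex{0,0,0,2,2} = 1
G(23) = mex{0,0,0,0,2} = 1
G(24) = mex{0,0,0,0,2} = 1
G(25) = mex{1,0,0,0,0} = 2
G(26) = mex{1,1,0,0,0} = 2
G(27) = mex{1,1,1,0,0} = 2
P-positions are exactly the n with G(n) = 0.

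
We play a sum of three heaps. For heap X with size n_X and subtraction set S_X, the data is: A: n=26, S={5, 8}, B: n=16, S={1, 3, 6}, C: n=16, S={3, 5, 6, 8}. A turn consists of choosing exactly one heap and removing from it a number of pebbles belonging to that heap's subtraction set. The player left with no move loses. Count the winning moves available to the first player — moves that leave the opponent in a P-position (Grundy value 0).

Heap A, S = {5, 8}:
n :  0  1  2  3  4  5  6  7  8  9 10 11 12 13 14 15 16 17 18 19 20 21 22 23 24 25 26
G :  0  0  0  0  0  1  1  1  1  1  2  2  2  0  0  0  0  0  1  1  1  1  1  2  2  2  0
G_A(26) = 0.
Heap B, S = {1, 3, 6}:
G(0) = 0
G(1) = mex{0} = 1
G(2) = mex{1} = 0
G(3) = mex{0,0} = 1
G(4) = mex{1,1} = 0
G(5) = mex{0,0} = 1
G(6) = mex{1,1,0} = 2
G(7) = mex{2,0,1} = 3
G(8) = mex{3,1,0} = 2
G(9) = mex{2,2,1} = 0
G(10) = mex{0,3,0} = 1
G(11) = mex{1,2,1} = 0
G(12) = mex{0,0,2} = 1
G(13) = mex{1,1,3} = 0
G(14) = mex{0,0,2} = 1
G(15) = mex{1,1,0} = 2
G(16) = mex{2,0,1} = 3
G_B(16) = 3.
Heap C, S = {3, 5, 6, 8}:
n :  0  1  2  3  4  5  6  7  8  9 10 11 12 13 14 15 16
G :  0  0  0  1  1  1  2  2  2  3  3  0  0  0  1  1  1
G_C(16) = 1.
Combined Grundy value = 0 ⊕ 3 ⊕ 1 = 2.
A winning move leaves total XOR = 0, i.e. changes one component's Grundy value g to g ⊕ X where X is the current total.
Heap A: need g' = 0⊕2 = 2. Options: 26−5→G=1, 26−8→G=1. Hits: 0.
Heap B: need g' = 3⊕2 = 1. Options: 16−1→G=2, 16−3→G=0, 16−6→G=1. Hits: 1.
Heap C: need g' = 1⊕2 = 3. Options: 16−3→G=0, 16−5→G=0, 16−6→G=3, 16−8→G=2. Hits: 1.

2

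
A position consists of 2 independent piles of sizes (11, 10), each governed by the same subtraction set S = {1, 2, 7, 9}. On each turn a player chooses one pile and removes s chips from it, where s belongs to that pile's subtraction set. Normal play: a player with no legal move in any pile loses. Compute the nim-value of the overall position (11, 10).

4

All piles use S = {1, 2, 7, 9}:
n :  0  1  2  3  4  5  6  7  8  9 10 11
G :  0  1  2  0  1  2  0  1  2  3  4  0
Pile A: G(11) = 0.
Pile B: G(10) = 4.
Combined Grundy value = 0 ⊕ 4 = 4.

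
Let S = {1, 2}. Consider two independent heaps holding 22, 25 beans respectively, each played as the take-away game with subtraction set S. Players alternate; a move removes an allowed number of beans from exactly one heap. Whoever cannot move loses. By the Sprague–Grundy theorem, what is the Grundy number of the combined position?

0

All heaps use S = {1, 2}:
G(0) = 0
G(1) = mex{0} = 1
G(2) = mex{1,0} = 2
G(3) = mex{2,1} = 0
G(4) = mex{0,2} = 1
G(5) = mex{1,0} = 2
G(6) = mex{2,1} = 0
G(7) = mex{0,2} = 1
G(8) = mex{1,0} = 2
G(9) = mex{2,1} = 0
G(10) = mex{0,2} = 1
G(11) = mex{1,0} = 2
G(12) = mex{2,1} = 0
G(13) = mex{0,2} = 1
G(14) = mex{1,0} = 2
G(15) = mex{2,1} = 0
G(16) = mex{0,2} = 1
G(17) = mex{1,0} = 2
G(18) = mex{2,1} = 0
G(19) = mex{0,2} = 1
G(20) = mex{1,0} = 2
G(21) = mex{2,1} = 0
G(22) = mex{0,2} = 1
G(23) = mex{1,0} = 2
G(24) = mex{2,1} = 0
G(25) = mex{0,2} = 1
Heap A: G(22) = 1.
Heap B: G(25) = 1.
Combined Grundy value = 1 ⊕ 1 = 0.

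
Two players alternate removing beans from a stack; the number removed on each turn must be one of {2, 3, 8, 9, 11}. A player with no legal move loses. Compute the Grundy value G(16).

3

G(0) = 0
G(1) = mex{} = 0
G(2) = mex{0} = 1
G(3) = mex{0,0} = 1
G(4) = mex{1,0} = 2
G(5) = mex{1,1} = 0
G(6) = mex{2,1} = 0
G(7) = mex{0,2} = 1
G(8) = mex{0,0,0} = 1
G(9) = mex{1,0,0,0} = 2
G(10) = mex{1,1,1,0} = 2
G(11) = mex{2,1,1,1,0} = 3
G(12) = mex{2,2,2,1,0} = 3
G(13) = mex{3,2,0,2,1} = 4
G(14) = mex{3,3,0,0,1} = 2
G(15) = mex{4,3,1,0,2} = 5
G(16) = mex{2,4,1,1,0} = 3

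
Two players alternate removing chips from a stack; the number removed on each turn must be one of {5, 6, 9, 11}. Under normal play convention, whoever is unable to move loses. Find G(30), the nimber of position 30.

n :  0  1  2  3  4  5  6  7  8  9 10 11 12 13 14 15 16 17 18 19 20 21 22 23 24 25 26 27 28 29 30
G :  0  0  0  0  0  1  1  1  1  1  2  2  2  2  2  3  0  0  0  0  0  1  1  1  1  1  2  2  2  2  2

2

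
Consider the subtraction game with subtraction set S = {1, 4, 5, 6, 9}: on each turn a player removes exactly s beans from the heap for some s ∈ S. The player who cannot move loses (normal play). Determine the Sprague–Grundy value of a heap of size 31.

G(0) = 0
G(1) = mex{0} = 1
G(2) = mex{1} = 0
G(3) = mex{0} = 1
G(4) = mex{1,0} = 2
G(5) = mex{2,1,0} = 3
G(6) = mex{3,0,1,0} = 2
G(7) = mex{2,1,0,1} = 3
G(8) = mex{3,2,1,0} = 4
G(9) = mex{4,3,2,1,0} = 5
G(10) = mex{5,2,3,2,1} = 0
G(11) = mex{0,3,2,3,0} = 1
G(12) = mex{1,4,3,2,1} = 0
G(13) = mex{0,5,4,3,2} = 1
G(14) = mex{1,0,5,4,3} = 2
G(15) = mex{2,1,0,5,2} = 3
G(16) = mex{3,0,1,0,3} = 2
G(17) = mex{2,1,0,1,4} = 3
G(18) = mex{3,2,1,0,5} = 4
G(19) = mex{4,3,2,1,0} = 5
G(20) = mex{5,2,3,2,1} = 0
G(21) = mex{0,3,2,3,0} = 1
G(22) = mex{1,4,3,2,1} = 0
G(23) = mex{0,5,4,3,2} = 1
G(24) = mex{1,0,5,4,3} = 2
G(25) = mex{2,1,0,5,2} = 3
G(26) = mex{3,0,1,0,3} = 2
G(27) = mex{2,1,0,1,4} = 3
G(28) = mex{3,2,1,0,5} = 4
G(29) = mex{4,3,2,1,0} = 5
G(30) = mex{5,2,3,2,1} = 0
G(31) = mex{0,3,2,3,0} = 1

1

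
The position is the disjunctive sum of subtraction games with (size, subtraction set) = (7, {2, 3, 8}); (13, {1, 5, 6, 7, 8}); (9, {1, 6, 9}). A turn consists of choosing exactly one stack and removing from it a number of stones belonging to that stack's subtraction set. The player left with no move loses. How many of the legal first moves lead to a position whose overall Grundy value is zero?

Stack A, S = {2, 3, 8}:
G(0) = 0
G(1) = mex{} = 0
G(2) = mex{0} = 1
G(3) = mex{0,0} = 1
G(4) = mex{1,0} = 2
G(5) = mex{1,1} = 0
G(6) = mex{2,1} = 0
G(7) = mex{0,2} = 1
G_A(7) = 1.
Stack B, S = {1, 5, 6, 7, 8}:
n :  0  1  2  3  4  5  6  7  8  9 10 11 12 13
G :  0  1  0  1  0  1  2  3  2  3  2  3  4  0
G_B(13) = 0.
Stack C, S = {1, 6, 9}:
G(0) = 0
G(1) = mex{0} = 1
G(2) = mex{1} = 0
G(3) = mex{0} = 1
G(4) = mex{1} = 0
G(5) = mex{0} = 1
G(6) = mex{1,0} = 2
G(7) = mex{2,1} = 0
G(8) = mex{0,0} = 1
G(9) = mex{1,1,0} = 2
G_C(9) = 2.
Combined Grundy value = 1 ⊕ 0 ⊕ 2 = 3.
A winning move leaves total XOR = 0, i.e. changes one component's Grundy value g to g ⊕ X where X is the current total.
Stack A: need g' = 1⊕3 = 2. Options: 7−2→G=0, 7−3→G=2. Hits: 1.
Stack B: need g' = 0⊕3 = 3. Options: 13−1→G=4, 13−5→G=2, 13−6→G=3, 13−7→G=2, 13−8→G=1. Hits: 1.
Stack C: need g' = 2⊕3 = 1. Options: 9−1→G=1, 9−6→G=1, 9−9→G=0. Hits: 2.

4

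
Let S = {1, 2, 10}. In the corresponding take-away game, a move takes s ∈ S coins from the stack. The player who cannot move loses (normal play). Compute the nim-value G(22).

n :  0  1  2  3  4  5  6  7  8  9 10 11 12 13 14 15 16 17 18 19 20 21 22
G :  0  1  2  0  1  2  0  1  2  0  1  2  0  1  2  0  1  2  0  1  2  0  1

1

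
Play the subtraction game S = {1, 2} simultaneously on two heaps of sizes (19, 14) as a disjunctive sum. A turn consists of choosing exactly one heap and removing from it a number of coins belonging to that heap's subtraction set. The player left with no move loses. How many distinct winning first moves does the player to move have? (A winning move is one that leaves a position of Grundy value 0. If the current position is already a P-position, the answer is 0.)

All heaps use S = {1, 2}:
n :  0  1  2  3  4  5  6  7  8  9 10 11 12 13 14 15 16 17 18 19
G :  0  1  2  0  1  2  0  1  2  0  1  2  0  1  2  0  1  2  0  1
Heap A: G(19) = 1.
Heap B: G(14) = 2.
Combined Grundy value = 1 ⊕ 2 = 3.
A winning move leaves total XOR = 0, i.e. changes one component's Grundy value g to g ⊕ X where X is the current total.
Heap A: need g' = 1⊕3 = 2. Options: 19−1→G=0, 19−2→G=2. Hits: 1.
Heap B: need g' = 2⊕3 = 1. Options: 14−1→G=1, 14−2→G=0. Hits: 1.

2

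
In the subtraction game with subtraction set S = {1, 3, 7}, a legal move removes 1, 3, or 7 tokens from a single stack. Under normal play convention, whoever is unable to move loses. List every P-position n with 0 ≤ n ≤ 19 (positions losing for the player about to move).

n :  0  1  2  3  4  5  6  7  8  9 10 11 12 13 14 15 16 17 18 19
G :  0  1  0  1  0  1  0  1  0  1  0  1  0  1  0  1  0  1  0  1
P-positions are exactly the n with G(n) = 0.

0, 2, 4, 6, 8, 10, 12, 14, 16, 18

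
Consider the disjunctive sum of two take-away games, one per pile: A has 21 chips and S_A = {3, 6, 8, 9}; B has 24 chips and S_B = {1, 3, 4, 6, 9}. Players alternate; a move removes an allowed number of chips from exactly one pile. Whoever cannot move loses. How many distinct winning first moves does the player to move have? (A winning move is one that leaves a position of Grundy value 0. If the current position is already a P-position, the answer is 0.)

2

Pile A, S = {3, 6, 8, 9}:
G(0) = 0
G(1) = mex{} = 0
G(2) = mex{} = 0
G(3) = mex{0} = 1
G(4) = mex{0} = 1
G(5) = mex{0} = 1
G(6) = mex{1,0} = 2
G(7) = mex{1,0} = 2
G(8) = mex{1,0,0} = 2
G(9) = mex{2,1,0,0} = 3
G(10) = mex{2,1,0,0} = 3
G(11) = mex{2,1,1,0} = 3
G(12) = mex{3,2,1,1} = 0
G(13) = mex{3,2,1,1} = 0
G(14) = mex{3,2,2,1} = 0
G(15) = mex{0,3,2,2} = 1
G(16) = mex{0,3,2,2} = 1
G(17) = mex{0,3,3,2} = 1
G(18) = mex{1,0,3,3} = 2
G(19) = mex{1,0,3,3} = 2
G(20) = mex{1,0,0,3} = 2
G(21) = mex{2,1,0,0} = 3
G_A(21) = 3.
Pile B, S = {1, 3, 4, 6, 9}:
n :  0  1  2  3  4  5  6  7  8  9 10 11 12 13 14 15 16 17 18 19 20 21 22 23 24
G :  0  1  0  1  2  3  2  0  1  4  3  2  0  1  0  1  2  3  2  0  1  4  3  2  0
G_B(24) = 0.
Combined Grundy value = 3 ⊕ 0 = 3.
A winning move leaves total XOR = 0, i.e. changes one component's Grundy value g to g ⊕ X where X is the current total.
Pile A: need g' = 3⊕3 = 0. Options: 21−3→G=2, 21−6→G=1, 21−8→G=0, 21−9→G=0. Hits: 2.
Pile B: need g' = 0⊕3 = 3. Options: 24−1→G=2, 24−3→G=4, 24−4→G=1, 24−6→G=2, 24−9→G=1. Hits: 0.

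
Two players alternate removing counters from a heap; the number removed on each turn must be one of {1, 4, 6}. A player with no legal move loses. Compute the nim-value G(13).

n :  0  1  2  3  4  5  6  7  8  9 10 11 12 13
G :  0  1  0  1  2  0  1  0  1  2  0  1  0  1

1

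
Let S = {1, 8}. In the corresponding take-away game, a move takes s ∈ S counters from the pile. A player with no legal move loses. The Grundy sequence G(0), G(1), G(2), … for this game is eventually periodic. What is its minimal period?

9

n :  0  1  2  3  4  5  6  7  8  9 10 11 12 13 14 15 16 17 18 19
G :  0  1  0  1  0  1  0  1  2  0  1  0  1  0  1  0  1  2  0  1
G(n+9) = G(n) holds for n = 0,…,7 (a full window of length max(S) = 8), so the sequence is purely periodic with period 9.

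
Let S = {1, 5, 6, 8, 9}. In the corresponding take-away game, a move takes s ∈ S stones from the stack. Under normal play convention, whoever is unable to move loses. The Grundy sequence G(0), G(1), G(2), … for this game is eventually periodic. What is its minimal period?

14

G(0) = 0
G(1) = mex{0} = 1
G(2) = mex{1} = 0
G(3) = mex{0} = 1
G(4) = mex{1} = 0
G(5) = mex{0,0} = 1
G(6) = mex{1,1,0} = 2
G(7) = mex{2,0,1} = 3
G(8) = mex{3,1,0,0} = 2
G(9) = mex{2,0,1,1,0} = 3
G(10) = mex{3,1,0,0,1} = 2
G(11) = mex{2,2,1,1,0} = 3
G(12) = mex{3,3,2,0,1} = 4
G(13) = mex{4,2,3,1,0} = 5
G(14) = mex{5,3,2,2,1} = 0
G(15) = mex{0,2,3,3,2} = 1
G(16) = mex{1,3,2,2,3} = 0
G(17) = mex{0,4,3,3,2} = 1
G(18) = mex{1,5,4,2,3} = 0
G(19) = mex{0,0,5,3,2} = 1
G(20) = mex{1,1,0,4,3} = 2
G(21) = mex{2,0,1,5,4} = 3
G(22) = mex{3,1,0,0,5} = 2
G(23) = mex{2,0,1,1,0} = 3
G(24) = mex{3,1,0,0,1} = 2
G(25) = mex{2,2,1,1,0} = 3
G(26) = mex{3,3,2,0,1} = 4
G(27) = mex{4,2,3,1,0} = 5
G(28) = mex{5,3,2,2,1} = 0
G(29) = mex{0,2,3,3,2} = 1
G(n+14) = G(n) holds for n = 0,…,8 (a full window of length max(S) = 9), so the sequence is purely periodic with period 14.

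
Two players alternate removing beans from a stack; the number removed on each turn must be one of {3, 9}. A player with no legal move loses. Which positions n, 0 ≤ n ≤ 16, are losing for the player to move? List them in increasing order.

0, 1, 2, 6, 7, 8, 12, 13, 14

G(0) = 0
G(1) = mex{} = 0
G(2) = mex{} = 0
G(3) = mex{0} = 1
G(4) = mex{0} = 1
G(5) = mex{0} = 1
G(6) = mex{1} = 0
G(7) = mex{1} = 0
G(8) = mex{1} = 0
G(9) = mex{0,0} = 1
G(10) = mex{0,0} = 1
G(11) = mex{0,0} = 1
G(12) = mex{1,1} = 0
G(13) = mex{1,1} = 0
G(14) = mex{1,1} = 0
G(15) = mex{0,0} = 1
G(16) = mex{0,0} = 1
P-positions are exactly the n with G(n) = 0.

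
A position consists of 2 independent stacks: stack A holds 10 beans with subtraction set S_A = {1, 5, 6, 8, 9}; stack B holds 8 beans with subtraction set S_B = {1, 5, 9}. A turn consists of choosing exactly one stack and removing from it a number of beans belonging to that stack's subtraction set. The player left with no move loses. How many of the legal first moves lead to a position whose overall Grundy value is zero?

2

Stack A, S = {1, 5, 6, 8, 9}:
G(0) = 0
G(1) = mex{0} = 1
G(2) = mex{1} = 0
G(3) = mex{0} = 1
G(4) = mex{1} = 0
G(5) = mex{0,0} = 1
G(6) = mex{1,1,0} = 2
G(7) = mex{2,0,1} = 3
G(8) = mex{3,1,0,0} = 2
G(9) = mex{2,0,1,1,0} = 3
G(10) = mex{3,1,0,0,1} = 2
G_A(10) = 2.
Stack B, S = {1, 5, 9}:
n : 0 1 2 3 4 5 6 7 8
G : 0 1 0 1 0 1 0 1 0
G_B(8) = 0.
Combined Grundy value = 2 ⊕ 0 = 2.
A winning move leaves total XOR = 0, i.e. changes one component's Grundy value g to g ⊕ X where X is the current total.
Stack A: need g' = 2⊕2 = 0. Options: 10−1→G=3, 10−5→G=1, 10−6→G=0, 10−8→G=0, 10−9→G=1. Hits: 2.
Stack B: need g' = 0⊕2 = 2. Options: 8−1→G=1, 8−5→G=1. Hits: 0.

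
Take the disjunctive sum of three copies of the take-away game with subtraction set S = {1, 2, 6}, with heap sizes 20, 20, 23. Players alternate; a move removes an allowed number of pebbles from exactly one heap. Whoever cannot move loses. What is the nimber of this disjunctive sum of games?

All heaps use S = {1, 2, 6}:
G(0) = 0
G(1) = mex{0} = 1
G(2) = mex{1,0} = 2
G(3) = mex{2,1} = 0
G(4) = mex{0,2} = 1
G(5) = mex{1,0} = 2
G(6) = mex{2,1,0} = 3
G(7) = mex{3,2,1} = 0
G(8) = mex{0,3,2} = 1
G(9) = mex{1,0,0} = 2
G(10) = mex{2,1,1} = 0
G(11) = mex{0,2,2} = 1
G(12) = mex{1,0,3} = 2
G(13) = mex{2,1,0} = 3
G(14) = mex{3,2,1} = 0
G(15) = mex{0,3,2} = 1
G(16) = mex{1,0,0} = 2
G(17) = mex{2,1,1} = 0
G(18) = mex{0,2,2} = 1
G(19) = mex{1,0,3} = 2
G(20) = mex{2,1,0} = 3
G(21) = mex{3,2,1} = 0
G(22) = mex{0,3,2} = 1
G(23) = mex{1,0,0} = 2
Heap A: G(20) = 3.
Heap B: G(20) = 3.
Heap C: G(23) = 2.
Combined Grundy value = 3 ⊕ 3 ⊕ 2 = 2.

2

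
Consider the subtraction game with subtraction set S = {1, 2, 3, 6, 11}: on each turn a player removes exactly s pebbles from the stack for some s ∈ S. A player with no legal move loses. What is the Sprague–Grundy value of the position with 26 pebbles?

G(0) = 0
G(1) = mex{0} = 1
G(2) = mex{1,0} = 2
G(3) = mex{2,1,0} = 3
G(4) = mex{3,2,1} = 0
G(5) = mex{0,3,2} = 1
G(6) = mex{1,0,3,0} = 2
G(7) = mex{2,1,0,1} = 3
G(8) = mex{3,2,1,2} = 0
G(9) = mex{0,3,2,3} = 1
G(10) = mex{1,0,3,0} = 2
G(11) = mex{2,1,0,1,0} = 3
G(12) = mex{3,2,1,2,1} = 0
G(13) = mex{0,3,2,3,2} = 1
G(14) = mex{1,0,3,0,3} = 2
G(15) = mex{2,1,0,1,0} = 3
G(16) = mex{3,2,1,2,1} = 0
G(17) = mex{0,3,2,3,2} = 1
G(18) = mex{1,0,3,0,3} = 2
G(19) = mex{2,1,0,1,0} = 3
G(20) = mex{3,2,1,2,1} = 0
G(21) = mex{0,3,2,3,2} = 1
G(22) = mex{1,0,3,0,3} = 2
G(23) = mex{2,1,0,1,0} = 3
G(24) = mex{3,2,1,2,1} = 0
G(25) = mex{0,3,2,3,2} = 1
G(26) = mex{1,0,3,0,3} = 2

2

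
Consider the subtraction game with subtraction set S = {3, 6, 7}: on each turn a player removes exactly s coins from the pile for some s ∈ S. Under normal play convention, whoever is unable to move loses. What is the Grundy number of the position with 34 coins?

1

n :  0  1  2  3  4  5  6  7  8  9 10 11 12 13 14 15 16 17 18 19 20 21 22 23 24 25 26 27 28 29 30 31 32 33 34
G :  0  0  0  1  1  1  2  2  2  3  0  0  0  1  1  1  2  2  2  3  0  0  0  1  1  1  2  2  2  3  0  0  0  1  1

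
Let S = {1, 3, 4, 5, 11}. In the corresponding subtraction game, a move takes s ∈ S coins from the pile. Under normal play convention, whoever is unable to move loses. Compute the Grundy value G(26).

G(0) = 0
G(1) = mex{0} = 1
G(2) = mex{1} = 0
G(3) = mex{0,0} = 1
G(4) = mex{1,1,0} = 2
G(5) = mex{2,0,1,0} = 3
G(6) = mex{3,1,0,1} = 2
G(7) = mex{2,2,1,0} = 3
G(8) = mex{3,3,2,1} = 0
G(9) = mex{0,2,3,2} = 1
G(10) = mex{1,3,2,3} = 0
G(11) = mex{0,0,3,2,0} = 1
G(12) = mex{1,1,0,3,1} = 2
G(13) = mex{2,0,1,0,0} = 3
G(14) = mex{3,1,0,1,1} = 2
G(15) = mex{2,2,1,0,2} = 3
G(16) = mex{3,3,2,1,3} = 0
G(17) = mex{0,2,3,2,2} = 1
G(18) = mex{1,3,2,3,3} = 0
G(19) = mex{0,0,3,2,0} = 1
G(20) = mex{1,1,0,3,1} = 2
G(21) = mex{2,0,1,0,0} = 3
G(22) = mex{3,1,0,1,1} = 2
G(23) = mex{2,2,1,0,2} = 3
G(24) = mex{3,3,2,1,3} = 0
G(25) = mex{0,2,3,2,2} = 1
G(26) = mex{1,3,2,3,3} = 0

0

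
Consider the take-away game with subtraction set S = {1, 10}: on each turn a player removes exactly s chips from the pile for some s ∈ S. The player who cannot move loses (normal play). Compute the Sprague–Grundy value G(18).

1

G(0) = 0
G(1) = mex{0} = 1
G(2) = mex{1} = 0
G(3) = mex{0} = 1
G(4) = mex{1} = 0
G(5) = mex{0} = 1
G(6) = mex{1} = 0
G(7) = mex{0} = 1
G(8) = mex{1} = 0
G(9) = mex{0} = 1
G(10) = mex{1,0} = 2
G(11) = mex{2,1} = 0
G(12) = mex{0,0} = 1
G(13) = mex{1,1} = 0
G(14) = mex{0,0} = 1
G(15) = mex{1,1} = 0
G(16) = mex{0,0} = 1
G(17) = mex{1,1} = 0
G(18) = mex{0,0} = 1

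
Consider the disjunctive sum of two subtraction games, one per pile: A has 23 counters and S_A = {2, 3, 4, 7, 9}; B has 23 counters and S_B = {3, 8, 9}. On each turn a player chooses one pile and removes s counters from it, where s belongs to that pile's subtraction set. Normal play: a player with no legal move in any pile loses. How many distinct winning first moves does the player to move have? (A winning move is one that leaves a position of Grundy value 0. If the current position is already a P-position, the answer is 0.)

Pile A, S = {2, 3, 4, 7, 9}:
G(0) = 0
G(1) = mex{} = 0
G(2) = mex{0} = 1
G(3) = mex{0,0} = 1
G(4) = mex{1,0,0} = 2
G(5) = mex{1,1,0} = 2
G(6) = mex{2,1,1} = 0
G(7) = mex{2,2,1,0} = 3
G(8) = mex{0,2,2,0} = 1
G(9) = mex{3,0,2,1,0} = 4
G(10) = mex{1,3,0,1,0} = 2
G(11) = mex{4,1,3,2,1} = 0
G(12) = mex{2,4,1,2,1} = 0
G(13) = mex{0,2,4,0,2} = 1
G(14) = mex{0,0,2,3,2} = 1
G(15) = mex{1,0,0,1,0} = 2
G(16) = mex{1,1,0,4,3} = 2
G(17) = mex{2,1,1,2,1} = 0
G(18) = mex{2,2,1,0,4} = 3
G(19) = mex{0,2,2,0,2} = 1
G(20) = mex{3,0,2,1,0} = 4
G(21) = mex{1,3,0,1,0} = 2
G(22) = mex{4,1,3,2,1} = 0
G(23) = mex{2,4,1,2,1} = 0
G_A(23) = 0.
Pile B, S = {3, 8, 9}:
n :  0  1  2  3  4  5  6  7  8  9 10 11 12 13 14 15 16 17 18 19 20 21 22 23
G :  0  0  0  1  1  1  0  0  2  1  1  3  0  0  2  1  1  0  0  0  1  1  1  0
G_B(23) = 0.
Combined Grundy value = 0 ⊕ 0 = 0.
A winning move leaves total XOR = 0, i.e. changes one component's Grundy value g to g ⊕ X where X is the current total.
Pile A: target g' = 0⊕0 = 0, but every legal move changes the Grundy value (mex property), so 0 moves.
Pile B: target g' = 0⊕0 = 0, but every legal move changes the Grundy value (mex property), so 0 moves.

0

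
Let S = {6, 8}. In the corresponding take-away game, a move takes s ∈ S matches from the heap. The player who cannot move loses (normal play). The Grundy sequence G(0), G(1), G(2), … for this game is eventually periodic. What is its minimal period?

14

G(0) = 0
G(1) = mex{} = 0
G(2) = mex{} = 0
G(3) = mex{} = 0
G(4) = mex{} = 0
G(5) = mex{} = 0
G(6) = mex{0} = 1
G(7) = mex{0} = 1
G(8) = mex{0,0} = 1
G(9) = mex{0,0} = 1
G(10) = mex{0,0} = 1
G(11) = mex{0,0} = 1
G(12) = mex{1,0} = 2
G(13) = mex{1,0} = 2
G(14) = mex{1,1} = 0
G(15) = mex{1,1} = 0
G(16) = mex{1,1} = 0
G(17) = mex{1,1} = 0
G(18) = mex{2,1} = 0
G(19) = mex{2,1} = 0
G(20) = mex{0,2} = 1
G(21) = mex{0,2} = 1
G(22) = mex{0,0} = 1
G(23) = mex{0,0} = 1
G(24) = mex{0,0} = 1
G(25) = mex{0,0} = 1
G(26) = mex{1,0} = 2
G(27) = mex{1,0} = 2
G(28) = mex{1,1} = 0
G(29) = mex{1,1} = 0
G(n+14) = G(n) holds for n = 0,…,7 (a full window of length max(S) = 8), so the sequence is purely periodic with period 14.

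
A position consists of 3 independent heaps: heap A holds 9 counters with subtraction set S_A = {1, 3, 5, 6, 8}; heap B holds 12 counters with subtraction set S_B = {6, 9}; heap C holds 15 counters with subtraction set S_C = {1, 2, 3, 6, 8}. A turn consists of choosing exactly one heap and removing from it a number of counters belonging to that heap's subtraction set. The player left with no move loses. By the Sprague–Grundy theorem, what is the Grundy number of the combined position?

3

Heap A, S = {1, 3, 5, 6, 8}:
n : 0 1 2 3 4 5 6 7 8 9
G : 0 1 0 1 0 1 2 3 2 3
G_A(9) = 3.
Heap B, S = {6, 9}:
G(0) = 0
G(1) = mex{} = 0
G(2) = mex{} = 0
G(3) = mex{} = 0
G(4) = mex{} = 0
G(5) = mex{} = 0
G(6) = mex{0} = 1
G(7) = mex{0} = 1
G(8) = mex{0} = 1
G(9) = mex{0,0} = 1
G(10) = mex{0,0} = 1
G(11) = mex{0,0} = 1
G(12) = mex{1,0} = 2
G_B(12) = 2.
Heap C, S = {1, 2, 3, 6, 8}:
G(0) = 0
G(1) = mex{0} = 1
G(2) = mex{1,0} = 2
G(3) = mex{2,1,0} = 3
G(4) = mex{3,2,1} = 0
G(5) = mex{0,3,2} = 1
G(6) = mex{1,0,3,0} = 2
G(7) = mex{2,1,0,1} = 3
G(8) = mex{3,2,1,2,0} = 4
G(9) = mex{4,3,2,3,1} = 0
G(10) = mex{0,4,3,0,2} = 1
G(11) = mex{1,0,4,1,3} = 2
G(12) = mex{2,1,0,2,0} = 3
G(13) = mex{3,2,1,3,1} = 0
G(14) = mex{0,3,2,4,2} = 1
G(15) = mex{1,0,3,0,3} = 2
G_C(15) = 2.
Combined Grundy value = 3 ⊕ 2 ⊕ 2 = 3.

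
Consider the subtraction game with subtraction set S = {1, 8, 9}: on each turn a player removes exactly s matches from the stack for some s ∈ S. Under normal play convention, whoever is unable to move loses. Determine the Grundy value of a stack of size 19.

G(0) = 0
G(1) = mex{0} = 1
G(2) = mex{1} = 0
G(3) = mex{0} = 1
G(4) = mex{1} = 0
G(5) = mex{0} = 1
G(6) = mex{1} = 0
G(7) = mex{0} = 1
G(8) = mex{1,0} = 2
G(9) = mex{2,1,0} = 3
G(10) = mex{3,0,1} = 2
G(11) = mex{2,1,0} = 3
G(12) = mex{3,0,1} = 2
G(13) = mex{2,1,0} = 3
G(14) = mex{3,0,1} = 2
G(15) = mex{2,1,0} = 3
G(16) = mex{3,2,1} = 0
G(17) = mex{0,3,2} = 1
G(18) = mex{1,2,3} = 0
G(19) = mex{0,3,2} = 1

1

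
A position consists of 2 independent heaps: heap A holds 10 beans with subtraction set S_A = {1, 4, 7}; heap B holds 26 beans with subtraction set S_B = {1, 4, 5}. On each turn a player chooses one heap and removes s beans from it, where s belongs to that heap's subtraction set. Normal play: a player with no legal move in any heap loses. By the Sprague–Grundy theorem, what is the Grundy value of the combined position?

Heap A, S = {1, 4, 7}:
n :  0  1  2  3  4  5  6  7  8  9 10
G :  0  1  0  1  2  0  1  2  0  1  0
G_A(10) = 0.
Heap B, S = {1, 4, 5}:
G(0) = 0
G(1) = mex{0} = 1
G(2) = mex{1} = 0
G(3) = mex{0} = 1
G(4) = mex{1,0} = 2
G(5) = mex{2,1,0} = 3
G(6) = mex{3,0,1} = 2
G(7) = mex{2,1,0} = 3
G(8) = mex{3,2,1} = 0
G(9) = mex{0,3,2} = 1
G(10) = mex{1,2,3} = 0
G(11) = mex{0,3,2} = 1
G(12) = mex{1,0,3} = 2
G(13) = mex{2,1,0} = 3
G(14) = mex{3,0,1} = 2
G(15) = mex{2,1,0} = 3
G(16) = mex{3,2,1} = 0
G(17) = mex{0,3,2} = 1
G(18) = mex{1,2,3} = 0
G(19) = mex{0,3,2} = 1
G(20) = mex{1,0,3} = 2
G(21) = mex{2,1,0} = 3
G(22) = mex{3,0,1} = 2
G(23) = mex{2,1,0} = 3
G(24) = mex{3,2,1} = 0
G(25) = mex{0,3,2} = 1
G(26) = mex{1,2,3} = 0
G_B(26) = 0.
Combined Grundy value = 0 ⊕ 0 = 0.

0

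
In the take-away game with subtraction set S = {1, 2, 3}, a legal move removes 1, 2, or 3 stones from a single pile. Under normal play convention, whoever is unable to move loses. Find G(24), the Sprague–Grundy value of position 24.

0

n :  0  1  2  3  4  5  6  7  8  9 10 11 12 13 14 15 16 17 18 19 20 21 22 23 24
G :  0  1  2  3  0  1  2  3  0  1  2  3  0  1  2  3  0  1  2  3  0  1  2  3  0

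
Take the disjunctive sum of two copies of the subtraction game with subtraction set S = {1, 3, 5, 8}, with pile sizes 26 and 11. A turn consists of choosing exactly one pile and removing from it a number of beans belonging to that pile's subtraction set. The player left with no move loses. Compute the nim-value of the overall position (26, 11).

3

All piles use S = {1, 3, 5, 8}:
n :  0  1  2  3  4  5  6  7  8  9 10 11 12 13 14 15 16 17 18 19 20 21 22 23 24 25 26
G :  0  1  0  1  0  1  0  1  2  3  2  3  2  0  1  0  1  0  1  0  1  2  3  2  3  2  0
Pile A: G(26) = 0.
Pile B: G(11) = 3.
Combined Grundy value = 0 ⊕ 3 = 3.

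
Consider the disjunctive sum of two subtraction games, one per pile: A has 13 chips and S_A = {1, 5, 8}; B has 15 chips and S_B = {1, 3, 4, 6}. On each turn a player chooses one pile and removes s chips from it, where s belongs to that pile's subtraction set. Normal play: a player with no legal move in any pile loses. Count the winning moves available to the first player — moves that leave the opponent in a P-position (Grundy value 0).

Pile A, S = {1, 5, 8}:
G(0) = 0
G(1) = mex{0} = 1
G(2) = mex{1} = 0
G(3) = mex{0} = 1
G(4) = mex{1} = 0
G(5) = mex{0,0} = 1
G(6) = mex{1,1} = 0
G(7) = mex{0,0} = 1
G(8) = mex{1,1,0} = 2
G(9) = mex{2,0,1} = 3
G(10) = mex{3,1,0} = 2
G(11) = mex{2,0,1} = 3
G(12) = mex{3,1,0} = 2
G(13) = mex{2,2,1} = 0
G_A(13) = 0.
Pile B, S = {1, 3, 4, 6}:
G(0) = 0
G(1) = mex{0} = 1
G(2) = mex{1} = 0
G(3) = mex{0,0} = 1
G(4) = mex{1,1,0} = 2
G(5) = mex{2,0,1} = 3
G(6) = mex{3,1,0,0} = 2
G(7) = mex{2,2,1,1} = 0
G(8) = mex{0,3,2,0} = 1
G(9) = mex{1,2,3,1} = 0
G(10) = mex{0,0,2,2} = 1
G(11) = mex{1,1,0,3} = 2
G(12) = mex{2,0,1,2} = 3
G(13) = mex{3,1,0,0} = 2
G(14) = mex{2,2,1,1} = 0
G(15) = mex{0,3,2,0} = 1
G_B(15) = 1.
Combined Grundy value = 0 ⊕ 1 = 1.
A winning move leaves total XOR = 0, i.e. changes one component's Grundy value g to g ⊕ X where X is the current total.
Pile A: need g' = 0⊕1 = 1. Options: 13−1→G=2, 13−5→G=2, 13−8→G=1. Hits: 1.
Pile B: need g' = 1⊕1 = 0. Options: 15−1→G=0, 15−3→G=3, 15−4→G=2, 15−6→G=0. Hits: 2.

3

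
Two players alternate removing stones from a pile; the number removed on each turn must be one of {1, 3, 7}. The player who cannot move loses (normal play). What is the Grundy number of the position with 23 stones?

1

n :  0  1  2  3  4  5  6  7  8  9 10 11 12 13 14 15 16 17 18 19 20 21 22 23
G :  0  1  0  1  0  1  0  1  0  1  0  1  0  1  0  1  0  1  0  1  0  1  0  1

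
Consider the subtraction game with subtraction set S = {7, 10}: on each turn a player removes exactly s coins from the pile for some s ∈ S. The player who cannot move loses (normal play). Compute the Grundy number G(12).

n :  0  1  2  3  4  5  6  7  8  9 10 11 12
G :  0  0  0  0  0  0  0  1  1  1  1  1  1

1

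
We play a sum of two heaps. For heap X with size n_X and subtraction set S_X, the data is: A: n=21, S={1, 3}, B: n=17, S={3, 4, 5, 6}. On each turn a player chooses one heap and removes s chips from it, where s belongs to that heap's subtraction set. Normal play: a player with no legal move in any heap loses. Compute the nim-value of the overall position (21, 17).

Heap A, S = {1, 3}:
n :  0  1  2  3  4  5  6  7  8  9 10 11 12 13 14 15 16 17 18 19 20 21
G :  0  1  0  1  0  1  0  1  0  1  0  1  0  1  0  1  0  1  0  1  0  1
G_A(21) = 1.
Heap B, S = {3, 4, 5, 6}:
n :  0  1  2  3  4  5  6  7  8  9 10 11 12 13 14 15 16 17
G :  0  0  0  1  1  1  2  2  2  0  0  0  1  1  1  2  2  2
G_B(17) = 2.
Combined Grundy value = 1 ⊕ 2 = 3.

3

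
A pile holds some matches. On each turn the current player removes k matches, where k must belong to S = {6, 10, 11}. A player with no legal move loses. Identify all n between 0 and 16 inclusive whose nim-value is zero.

G(0) = 0
G(1) = mex{} = 0
G(2) = mex{} = 0
G(3) = mex{} = 0
G(4) = mex{} = 0
G(5) = mex{} = 0
G(6) = mex{0} = 1
G(7) = mex{0} = 1
G(8) = mex{0} = 1
G(9) = mex{0} = 1
G(10) = mex{0,0} = 1
G(11) = mex{0,0,0} = 1
G(12) = mex{1,0,0} = 2
G(13) = mex{1,0,0} = 2
G(14) = mex{1,0,0} = 2
G(15) = mex{1,0,0} = 2
G(16) = mex{1,1,0} = 2
P-positions are exactly the n with G(n) = 0.

0, 1, 2, 3, 4, 5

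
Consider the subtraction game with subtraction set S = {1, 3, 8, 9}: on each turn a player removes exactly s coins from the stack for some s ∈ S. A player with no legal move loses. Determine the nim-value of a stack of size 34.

0

n :  0  1  2  3  4  5  6  7  8  9 10 11 12 13 14 15 16 17 18 19 20 21 22 23 24 25 26 27 28 29 30 31 32 33 34
G :  0  1  0  1  0  1  0  1  2  3  2  3  2  3  2  3  0  1  0  1  0  1  0  1  2  3  2  3  2  3  2  3  0  1  0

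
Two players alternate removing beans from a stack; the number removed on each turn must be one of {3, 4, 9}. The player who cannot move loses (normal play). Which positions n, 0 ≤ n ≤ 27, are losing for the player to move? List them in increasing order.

n :  0  1  2  3  4  5  6  7  8  9 10 11 12 13 14 15 16 17 18 19 20 21 22 23 24 25 26 27
G :  0  0  0  1  1  1  2  0  0  3  1  1  2  0  0  0  1  1  1  2  0  0  3  1  1  2  0  0
P-positions are exactly the n with G(n) = 0.

0, 1, 2, 7, 8, 13, 14, 15, 20, 21, 26, 27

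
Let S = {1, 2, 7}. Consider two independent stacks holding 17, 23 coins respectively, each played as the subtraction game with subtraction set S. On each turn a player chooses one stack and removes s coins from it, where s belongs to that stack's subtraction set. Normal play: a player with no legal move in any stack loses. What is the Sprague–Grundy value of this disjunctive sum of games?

0

All stacks use S = {1, 2, 7}:
n :  0  1  2  3  4  5  6  7  8  9 10 11 12 13 14 15 16 17 18 19 20 21 22 23
G :  0  1  2  0  1  2  0  1  2  0  1  2  0  1  2  0  1  2  0  1  2  0  1  2
Stack A: G(17) = 2.
Stack B: G(23) = 2.
Combined Grundy value = 2 ⊕ 2 = 0.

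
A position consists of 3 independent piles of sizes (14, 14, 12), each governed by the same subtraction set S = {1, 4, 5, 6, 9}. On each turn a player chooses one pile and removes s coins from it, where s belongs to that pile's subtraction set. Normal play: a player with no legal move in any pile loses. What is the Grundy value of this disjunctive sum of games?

0

All piles use S = {1, 4, 5, 6, 9}:
n :  0  1  2  3  4  5  6  7  8  9 10 11 12 13 14
G :  0  1  0  1  2  3  2  3  4  5  0  1  0  1  2
Pile A: G(14) = 2.
Pile B: G(14) = 2.
Pile C: G(12) = 0.
Combined Grundy value = 2 ⊕ 2 ⊕ 0 = 0.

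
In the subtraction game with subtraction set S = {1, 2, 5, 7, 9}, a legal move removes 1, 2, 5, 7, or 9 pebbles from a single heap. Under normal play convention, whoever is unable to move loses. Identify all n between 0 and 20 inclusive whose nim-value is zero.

G(0) = 0
G(1) = mex{0} = 1
G(2) = mex{1,0} = 2
G(3) = mex{2,1} = 0
G(4) = mex{0,2} = 1
G(5) = mex{1,0,0} = 2
G(6) = mex{2,1,1} = 0
G(7) = mex{0,2,2,0} = 1
G(8) = mex{1,0,0,1} = 2
G(9) = mex{2,1,1,2,0} = 3
G(10) = mex{3,2,2,0,1} = 4
G(11) = mex{4,3,0,1,2} = 5
G(12) = mex{5,4,1,2,0} = 3
G(13) = mex{3,5,2,0,1} = 4
G(14) = mex{4,3,3,1,2} = 0
G(15) = mex{0,4,4,2,0} = 1
G(16) = mex{1,0,5,3,1} = 2
G(17) = mex{2,1,3,4,2} = 0
G(18) = mex{0,2,4,5,3} = 1
G(19) = mex{1,0,0,3,4} = 2
G(20) = mex{2,1,1,4,5} = 0
P-positions are exactly the n with G(n) = 0.

0, 3, 6, 14, 17, 20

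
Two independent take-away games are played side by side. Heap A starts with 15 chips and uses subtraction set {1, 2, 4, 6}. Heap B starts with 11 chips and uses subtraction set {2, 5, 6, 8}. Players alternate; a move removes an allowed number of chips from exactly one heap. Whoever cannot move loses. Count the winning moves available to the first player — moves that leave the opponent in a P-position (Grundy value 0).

Heap A, S = {1, 2, 4, 6}:
G(0) = 0
G(1) = mex{0} = 1
G(2) = mex{1,0} = 2
G(3) = mex{2,1} = 0
G(4) = mex{0,2,0} = 1
G(5) = mex{1,0,1} = 2
G(6) = mex{2,1,2,0} = 3
G(7) = mex{3,2,0,1} = 4
G(8) = mex{4,3,1,2} = 0
G(9) = mex{0,4,2,0} = 1
G(10) = mex{1,0,3,1} = 2
G(11) = mex{2,1,4,2} = 0
G(12) = mex{0,2,0,3} = 1
G(13) = mex{1,0,1,4} = 2
G(14) = mex{2,1,2,0} = 3
G(15) = mex{3,2,0,1} = 4
G_A(15) = 4.
Heap B, S = {2, 5, 6, 8}:
n :  0  1  2  3  4  5  6  7  8  9 10 11
G :  0  0  1  1  0  2  1  3  2  2  3  0
G_B(11) = 0.
Combined Grundy value = 4 ⊕ 0 = 4.
A winning move leaves total XOR = 0, i.e. changes one component's Grundy value g to g ⊕ X where X is the current total.
Heap A: need g' = 4⊕4 = 0. Options: 15−1→G=3, 15−2→G=2, 15−4→G=0, 15−6→G=1. Hits: 1.
Heap B: need g' = 0⊕4 = 4. Options: 11−2→G=2, 11−5→G=1, 11−6→G=2, 11−8→G=1. Hits: 0.

1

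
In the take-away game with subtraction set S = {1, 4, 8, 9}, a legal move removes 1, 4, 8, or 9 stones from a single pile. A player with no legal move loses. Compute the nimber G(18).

1

n :  0  1  2  3  4  5  6  7  8  9 10 11 12 13 14 15 16 17 18
G :  0  1  0  1  2  0  1  0  1  2  3  2  0  1  2  3  2  0  1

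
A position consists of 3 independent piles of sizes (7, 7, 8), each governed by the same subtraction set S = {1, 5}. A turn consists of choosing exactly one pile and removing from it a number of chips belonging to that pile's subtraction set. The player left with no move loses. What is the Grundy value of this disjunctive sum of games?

All piles use S = {1, 5}:
n : 0 1 2 3 4 5 6 7 8
G : 0 1 0 1 0 1 0 1 0
Pile A: G(7) = 1.
Pile B: G(7) = 1.
Pile C: G(8) = 0.
Combined Grundy value = 1 ⊕ 1 ⊕ 0 = 0.

0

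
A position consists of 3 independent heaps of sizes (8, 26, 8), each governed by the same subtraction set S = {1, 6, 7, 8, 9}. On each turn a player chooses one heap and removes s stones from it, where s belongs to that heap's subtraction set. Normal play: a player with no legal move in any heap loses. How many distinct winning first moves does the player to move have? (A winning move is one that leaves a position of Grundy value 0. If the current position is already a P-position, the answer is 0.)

1

All heaps use S = {1, 6, 7, 8, 9}:
G(0) = 0
G(1) = mex{0} = 1
G(2) = mex{1} = 0
G(3) = mex{0} = 1
G(4) = mex{1} = 0
G(5) = mex{0} = 1
G(6) = mex{1,0} = 2
G(7) = mex{2,1,0} = 3
G(8) = mex{3,0,1,0} = 2
G(9) = mex{2,1,0,1,0} = 3
G(10) = mex{3,0,1,0,1} = 2
G(11) = mex{2,1,0,1,0} = 3
G(12) = mex{3,2,1,0,1} = 4
G(13) = mex{4,3,2,1,0} = 5
G(14) = mex{5,2,3,2,1} = 0
G(15) = mex{0,3,2,3,2} = 1
G(16) = mex{1,2,3,2,3} = 0
G(17) = mex{0,3,2,3,2} = 1
G(18) = mex{1,4,3,2,3} = 0
G(19) = mex{0,5,4,3,2} = 1
G(20) = mex{1,0,5,4,3} = 2
G(21) = mex{2,1,0,5,4} = 3
G(22) = mex{3,0,1,0,5} = 2
G(23) = mex{2,1,0,1,0} = 3
G(24) = mex{3,0,1,0,1} = 2
G(25) = mex{2,1,0,1,0} = 3
G(26) = mex{3,2,1,0,1} = 4
Heap A: G(8) = 2.
Heap B: G(26) = 4.
Heap C: G(8) = 2.
Combined Grundy value = 2 ⊕ 4 ⊕ 2 = 4.
A winning move leaves total XOR = 0, i.e. changes one component's Grundy value g to g ⊕ X where X is the current total.
Heap A: need g' = 2⊕4 = 6. Options: 8−1→G=3, 8−6→G=0, 8−7→G=1, 8−8→G=0. Hits: 0.
Heap B: need g' = 4⊕4 = 0. Options: 26−1→G=3, 26−6→G=2, 26−7→G=1, 26−8→G=0, 26−9→G=1. Hits: 1.
Heap C: need g' = 2⊕4 = 6. Options: 8−1→G=3, 8−6→G=0, 8−7→G=1, 8−8→G=0. Hits: 0.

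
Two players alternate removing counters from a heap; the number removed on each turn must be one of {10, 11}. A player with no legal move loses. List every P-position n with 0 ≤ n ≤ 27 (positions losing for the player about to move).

0, 1, 2, 3, 4, 5, 6, 7, 8, 9, 21, 22, 23, 24, 25, 26, 27

n :  0  1  2  3  4  5  6  7  8  9 10 11 12 13 14 15 16 17 18 19 20 21 22 23 24 25 26 27
G :  0  0  0  0  0  0  0  0  0  0  1  1  1  1  1  1  1  1  1  1  2  0  0  0  0  0  0  0
P-positions are exactly the n with G(n) = 0.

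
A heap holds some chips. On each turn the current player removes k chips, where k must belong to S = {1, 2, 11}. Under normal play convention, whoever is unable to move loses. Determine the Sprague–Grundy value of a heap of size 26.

n :  0  1  2  3  4  5  6  7  8  9 10 11 12 13 14 15 16 17 18 19 20 21 22 23 24 25 26
G :  0  1  2  0  1  2  0  1  2  0  1  2  0  1  2  0  1  2  0  1  2  0  1  2  0  1  2

2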